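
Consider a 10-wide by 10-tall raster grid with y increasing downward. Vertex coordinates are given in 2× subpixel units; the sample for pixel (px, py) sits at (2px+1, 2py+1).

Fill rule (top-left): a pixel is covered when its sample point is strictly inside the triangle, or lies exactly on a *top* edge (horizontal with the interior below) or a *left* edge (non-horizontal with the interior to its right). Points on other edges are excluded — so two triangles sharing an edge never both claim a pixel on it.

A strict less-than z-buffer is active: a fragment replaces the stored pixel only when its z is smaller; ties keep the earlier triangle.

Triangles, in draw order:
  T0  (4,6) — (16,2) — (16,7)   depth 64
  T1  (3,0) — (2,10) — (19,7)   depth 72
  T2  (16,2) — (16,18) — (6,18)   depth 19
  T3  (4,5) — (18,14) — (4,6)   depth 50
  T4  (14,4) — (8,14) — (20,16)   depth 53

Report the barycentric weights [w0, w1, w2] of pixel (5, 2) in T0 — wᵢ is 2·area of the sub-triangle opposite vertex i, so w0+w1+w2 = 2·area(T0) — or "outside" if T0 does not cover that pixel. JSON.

T0:
  2·area = 60
  edge (4, 6)→(16, 2): d=(12,-4) top-left  bias=+0
  edge (16, 2)→(16, 7): d=(0,5) right/bottom  bias=-1
  edge (16, 7)→(4, 6): d=(-12,-1) top-left  bias=+0
    (9,0)@(19, 1): e=[0,-15,75] → ·  [on edge]
    (6,1)@(13, 3): e=[0,15,45] → #  [on edge]
    (7,1)@(15, 3): e=[8,5,47] → #
    (8,1)@(17, 3): e=[16,-5,49] → ·
    (3,2)@(7, 5): e=[0,45,15] → #  [on edge]
    (4,2)@(9, 5): e=[8,35,17] → #
    (5,2)@(11, 5): e=[16,25,19] → #
    (8,2)@(17, 5): e=[40,-5,25] → ·
    (0,3)@(1, 7): e=[0,75,-15] → ·  [on edge]
    (3,3)@(7, 7): e=[24,45,-9] → ·
    (4,3)@(9, 7): e=[32,35,-7] → ·
    (5,3)@(11, 7): e=[40,25,-5] → ·
  covered (7 px):
    · · · · · · · · · ·
    · · · · · · # # · ·
    · · · # # # # # · ·
    · · · · · · · · · ·
    · · · · · · · · · ·
    · · · · · · · · · ·
    · · · · · · · · · ·
    · · · · · · · · · ·
    · · · · · · · · · ·
    · · · · · · · · · ·
T1:
  2·area = 167  (B↔C swapped to make it positive)
  edge (3, 0)→(19, 7): d=(16,7) right/bottom  bias=-1
  edge (19, 7)→(2, 10): d=(-17,3) right/bottom  bias=-1
  edge (2, 10)→(3, 0): d=(1,-10) top-left  bias=+0
    (1,0)@(3, 1): e=[16,150,1] → #
    (2,0)@(5, 1): e=[2,144,21] → #
    (3,0)@(7, 1): e=[-12,138,41] → ·
    (1,1)@(3, 3): e=[48,116,3] → #
    (3,1)@(7, 3): e=[20,104,43] → #
    (4,1)@(9, 3): e=[6,98,63] → #
    (5,1)@(11, 3): e=[-8,92,83] → ·
    (1,2)@(3, 5): e=[80,82,5] → #
    (5,2)@(11, 5): e=[24,58,85] → #
    (6,2)@(13, 5): e=[10,52,105] → #
    (7,2)@(15, 5): e=[-4,46,125] → ·
    (1,3)@(3, 7): e=[112,48,7] → #
    (9,3)@(19, 7): e=[0,0,167] → ·  [on edge]
  covered (23 px):
    · # # · · · · · · ·
    · # # # # · · · · ·
    · # # # # # # · · ·
    · # # # # # # # # ·
    · # # # · · · · · ·
    · · · · · · · · · ·
    · · · · · · · · · ·
    · · · · · · · · · ·
    · · · · · · · · · ·
    · · · · · · · · · ·
T2:
  2·area = 160
  edge (16, 2)→(16, 18): d=(0,16) right/bottom  bias=-1
  edge (16, 18)→(6, 18): d=(-10,0) right/bottom  bias=-1
  edge (6, 18)→(16, 2): d=(10,-16) top-left  bias=+0
    (7,2)@(15, 5): e=[16,130,14] → #
    (8,2)@(17, 5): e=[-16,130,46] → ·
    (6,3)@(13, 7): e=[48,110,2] → #
    (8,3)@(17, 7): e=[-16,110,66] → ·
    (6,4)@(13, 9): e=[48,90,22] → #
    (8,4)@(17, 9): e=[-16,90,86] → ·
    (5,5)@(11, 11): e=[80,70,10] → #
    (8,5)@(17, 11): e=[-16,70,106] → ·
    (5,6)@(11, 13): e=[80,50,30] → #
    (8,6)@(17, 13): e=[-16,50,126] → ·
    (4,7)@(9, 15): e=[112,30,18] → #
    (8,7)@(17, 15): e=[-16,30,146] → ·
  covered (20 px):
    · · · · · · · · · ·
    · · · · · · · · · ·
    · · · · · · · # · ·
    · · · · · · # # · ·
    · · · · · · # # · ·
    · · · · · # # # · ·
    · · · · · # # # · ·
    · · · · # # # # · ·
    · · · # # # # # · ·
    · · · · · · · · · ·
T3:
  2·area = 14
  edge (4, 5)→(18, 14): d=(14,9) right/bottom  bias=-1
  edge (18, 14)→(4, 6): d=(-14,-8) top-left  bias=+0
  edge (4, 6)→(4, 5): d=(0,-1) top-left  bias=+0
    (3,3)@(7, 7): e=[1,10,3] → #
    (4,3)@(9, 7): e=[-17,26,5] → ·
    (3,4)@(7, 9): e=[29,-18,3] → ·
    (6,5)@(13, 11): e=[3,2,9] → #
    (7,5)@(15, 11): e=[-15,18,11] → ·
    (6,6)@(13, 13): e=[31,-26,9] → ·
  covered (2 px):
    · · · · · · · · · ·
    · · · · · · · · · ·
    · · · · · · · · · ·
    · · · # · · · · · ·
    · · · · · · · · · ·
    · · · · · · # · · ·
    · · · · · · · · · ·
    · · · · · · · · · ·
    · · · · · · · · · ·
    · · · · · · · · · ·
T4:
  2·area = 132  (B↔C swapped to make it positive)
  edge (14, 4)→(20, 16): d=(6,12) right/bottom  bias=-1
  edge (20, 16)→(8, 14): d=(-12,-2) top-left  bias=+0
  edge (8, 14)→(14, 4): d=(6,-10) top-left  bias=+0
    (6,3)@(13, 7): e=[30,94,8] → #
    (7,3)@(15, 7): e=[6,98,28] → #
    (8,3)@(17, 7): e=[-18,102,48] → ·
    (5,4)@(11, 9): e=[66,66,0] → #  [on edge]
    (8,4)@(17, 9): e=[-6,78,60] → ·
    (5,5)@(11, 11): e=[78,42,12] → #
    (8,5)@(17, 11): e=[6,54,72] → #
    (9,5)@(19, 11): e=[-18,58,92] → ·
    (4,6)@(9, 13): e=[114,14,4] → #
    (9,6)@(19, 13): e=[-6,34,104] → ·
    (4,7)@(9, 15): e=[126,-10,16] → ·
    (5,7)@(11, 15): e=[102,-6,36] → ·
    (2,9)@(5, 19): e=[198,-66,0] → ·  [on edge]
  covered (17 px):
    · · · · · · · · · ·
    · · · · · · · · · ·
    · · · · · · · · · ·
    · · · · · · # # · ·
    · · · · · # # # · ·
    · · · · · # # # # ·
    · · · · # # # # # ·
    · · · · · · · # # #
    · · · · · · · · · ·
    · · · · · · · · · ·

Final: [25,19,16]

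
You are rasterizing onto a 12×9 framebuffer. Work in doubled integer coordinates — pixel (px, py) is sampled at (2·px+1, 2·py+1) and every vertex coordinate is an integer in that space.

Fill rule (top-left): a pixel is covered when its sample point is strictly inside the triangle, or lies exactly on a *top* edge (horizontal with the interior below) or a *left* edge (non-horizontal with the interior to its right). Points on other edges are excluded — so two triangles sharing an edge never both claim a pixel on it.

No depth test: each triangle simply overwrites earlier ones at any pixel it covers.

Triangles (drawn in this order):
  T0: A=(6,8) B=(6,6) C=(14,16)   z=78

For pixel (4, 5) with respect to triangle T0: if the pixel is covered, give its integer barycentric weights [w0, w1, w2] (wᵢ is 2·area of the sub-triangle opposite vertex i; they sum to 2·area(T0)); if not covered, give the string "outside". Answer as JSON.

T0:
  2·area = 16
  edge (6, 8)→(6, 6): d=(0,-2) top-left  bias=+0
  edge (6, 6)→(14, 16): d=(8,10) right/bottom  bias=-1
  edge (14, 16)→(6, 8): d=(-8,-8) top-left  bias=+0
    (0,1)@(1, 3): e=[-10,26,0] → ·  [on edge]
    (1,2)@(3, 5): e=[-6,22,0] → ·  [on edge]
    (2,3)@(5, 7): e=[-2,18,0] → ·  [on edge]
    (3,4)@(7, 9): e=[2,14,0] → #  [on edge]
    (4,4)@(9, 9): e=[6,-6,16] → ·
    (3,5)@(7, 11): e=[2,30,-16] → ·
    (4,5)@(9, 11): e=[6,10,0] → #  [on edge]
    (5,5)@(11, 11): e=[10,-10,16] → ·
    (4,6)@(9, 13): e=[6,26,-16] → ·
    (5,6)@(11, 13): e=[10,6,0] → #  [on edge]
    (6,6)@(13, 13): e=[14,-14,16] → ·
    (5,7)@(11, 15): e=[10,22,-16] → ·
    (6,7)@(13, 15): e=[14,2,0] → #  [on edge]
    (7,8)@(15, 17): e=[18,-2,0] → ·  [on edge]
  covered (4 px):
    · · · · · · · · · · · ·
    · · · · · · · · · · · ·
    · · · · · · · · · · · ·
    · · · · · · · · · · · ·
    · · · # · · · · · · · ·
    · · · · # · · · · · · ·
    · · · · · # · · · · · ·
    · · · · · · # · · · · ·
    · · · · · · · · · · · ·

Result: [10,0,6]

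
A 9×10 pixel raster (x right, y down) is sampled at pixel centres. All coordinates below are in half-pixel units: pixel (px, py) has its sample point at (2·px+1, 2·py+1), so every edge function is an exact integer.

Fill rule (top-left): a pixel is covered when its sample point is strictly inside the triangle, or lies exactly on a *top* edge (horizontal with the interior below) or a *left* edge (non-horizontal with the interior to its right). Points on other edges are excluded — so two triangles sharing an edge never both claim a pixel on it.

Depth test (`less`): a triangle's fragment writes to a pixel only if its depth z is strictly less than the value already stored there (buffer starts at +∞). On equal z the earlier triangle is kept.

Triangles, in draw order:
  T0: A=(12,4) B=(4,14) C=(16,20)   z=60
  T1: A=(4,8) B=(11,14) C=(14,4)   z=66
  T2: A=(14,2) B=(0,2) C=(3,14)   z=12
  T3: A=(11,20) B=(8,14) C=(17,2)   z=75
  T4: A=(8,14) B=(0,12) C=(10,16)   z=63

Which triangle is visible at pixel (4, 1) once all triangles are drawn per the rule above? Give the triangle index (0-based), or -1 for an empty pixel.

T0:
  2·area = 168  (B↔C swapped to make it positive)
  edge (12, 4)→(16, 20): d=(4,16) right/bottom  bias=-1
  edge (16, 20)→(4, 14): d=(-12,-6) top-left  bias=+0
  edge (4, 14)→(12, 4): d=(8,-10) top-left  bias=+0
    (5,3)@(11, 7): e=[28,126,14] → X
    (6,3)@(13, 7): e=[-4,138,34] → .
    (4,4)@(9, 9): e=[68,90,10] → X
    (6,4)@(13, 9): e=[4,114,50] → X
    (7,4)@(15, 9): e=[-28,126,70] → .
    (3,5)@(7, 11): e=[108,54,6] → X
    (7,5)@(15, 11): e=[-20,102,86] → .
    (2,6)@(5, 13): e=[148,18,2] → X
    (7,6)@(15, 13): e=[-12,78,102] → .
    (2,7)@(5, 15): e=[156,-6,18] → .
    (3,7)@(7, 15): e=[124,6,38] → X
    (7,7)@(15, 15): e=[-4,54,118] → .
  covered (21 px):
    . . . . . . . . .
    . . . . . . . . .
    . . . . . . . . .
    . . . . . X . . .
    . . . . X X X . .
    . . . X X X X . .
    . . X X X X X . .
    . . . X X X X . .
    . . . . . X X X .
    . . . . . . . X .
T1:
  2·area = 88  (B↔C swapped to make it positive)
  edge (4, 8)→(14, 4): d=(10,-4) top-left  bias=+0
  edge (14, 4)→(11, 14): d=(-3,10) right/bottom  bias=-1
  edge (11, 14)→(4, 8): d=(-7,-6) top-left  bias=+0
    (6,2)@(13, 5): e=[6,7,75] → X
    (7,2)@(15, 5): e=[14,-13,87] → .
    (3,3)@(7, 7): e=[2,61,25] → X
    (4,3)@(9, 7): e=[10,41,37] → X
    (5,3)@(11, 7): e=[18,21,49] → X
    (7,3)@(15, 7): e=[34,-19,73] → .
    (3,4)@(7, 9): e=[22,55,11] → X
    (6,4)@(13, 9): e=[46,-5,47] → .
    (3,5)@(7, 11): e=[42,49,-3] → .
    (4,5)@(9, 11): e=[50,29,9] → X
    (6,5)@(13, 11): e=[66,-11,33] → .
    (4,6)@(9, 13): e=[70,23,-5] → .
  covered (11 px):
    . . . . . . . . .
    . . . . . . . . .
    . . . . . . X . .
    . . . X X X X . .
    . . . X X X . . .
    . . . . X X . . .
    . . . . . X . . .
    . . . . . . . . .
    . . . . . . . . .
    . . . . . . . . .
T2:
  2·area = 168  (B↔C swapped to make it positive)
  edge (14, 2)→(3, 14): d=(-11,12) right/bottom  bias=-1
  edge (3, 14)→(0, 2): d=(-3,-12) top-left  bias=+0
  edge (0, 2)→(14, 2): d=(14,0) top-left  bias=+0
    (0,1)@(1, 3): e=[145,9,14] → X
    (1,1)@(3, 3): e=[121,33,14] → X
    (2,1)@(5, 3): e=[97,57,14] → X
    (3,1)@(7, 3): e=[73,81,14] → X
    (4,1)@(9, 3): e=[49,105,14] → X
    (5,1)@(11, 3): e=[25,129,14] → X
    (6,1)@(13, 3): e=[1,153,14] → X
    (7,1)@(15, 3): e=[-23,177,14] → .
    (0,2)@(1, 5): e=[123,3,42] → X
    (6,2)@(13, 5): e=[-21,147,42] → .
    (0,3)@(1, 7): e=[101,-3,70] → .
    (1,3)@(3, 7): e=[77,21,70] → X
  covered (23 px):
    . . . . . . . . .
    X X X X X X X . .
    X X X X X X . . .
    . X X X X . . . .
    . X X X . . . . .
    . X X . . . . . .
    . X . . . . . . .
    . . . . . . . . .
    . . . . . . . . .
    . . . . . . . . .
T3:
  2·area = 90
  edge (11, 20)→(8, 14): d=(-3,-6) top-left  bias=+0
  edge (8, 14)→(17, 2): d=(9,-12) top-left  bias=+0
  edge (17, 2)→(11, 20): d=(-6,18) right/bottom  bias=-1
    (7,2)@(15, 5): e=[69,3,18] → X
    (8,2)@(17, 5): e=[81,27,-18] → .
    (7,3)@(15, 7): e=[63,21,6] → X
    (8,3)@(17, 7): e=[75,45,-30] → .
    (6,4)@(13, 9): e=[45,15,30] → X
    (7,4)@(15, 9): e=[57,39,-6] → .
    (5,5)@(11, 11): e=[27,9,54] → X
    (7,5)@(15, 11): e=[51,57,-18] → .
    (4,6)@(9, 13): e=[9,3,78] → X
    (7,6)@(15, 13): e=[45,75,-30] → .
    (4,7)@(9, 15): e=[3,21,66] → X
    (6,7)@(13, 15): e=[27,69,-6] → .
  covered (12 px):
    . . . . . . . . .
    . . . . . . . . .
    . . . . . . . X .
    . . . . . . . X .
    . . . . . . X . .
    . . . . . X X . .
    . . . . X X X . .
    . . . . X X . . .
    . . . . . X . . .
    . . . . . X . . .
T4:
  2·area = 12  (B↔C swapped to make it positive)
  edge (8, 14)→(10, 16): d=(2,2) right/bottom  bias=-1
  edge (10, 16)→(0, 12): d=(-10,-4) top-left  bias=+0
  edge (0, 12)→(8, 14): d=(8,2) right/bottom  bias=-1
    (0,3)@(1, 7): e=[0,54,-42] → .  [on edge]
    (1,4)@(3, 9): e=[0,42,-30] → .  [on edge]
    (2,5)@(5, 11): e=[0,30,-18] → .  [on edge]
    (1,6)@(3, 13): e=[8,2,2] → X
    (2,6)@(5, 13): e=[4,10,-2] → .
    (3,6)@(7, 13): e=[0,18,-6] → .  [on edge]
    (1,7)@(3, 15): e=[12,-18,18] → .
    (4,7)@(9, 15): e=[0,6,6] → .  [on edge]
    (5,8)@(11, 17): e=[0,-6,18] → .  [on edge]
    (6,9)@(13, 19): e=[0,-18,30] → .  [on edge]
  covered (1 px):
    . . . . . . . . .
    . . . . . . . . .
    . . . . . . . . .
    . . . . . . . . .
    . . . . . . . . .
    . . . . . . . . .
    . X . . . . . . .
    . . . . . . . . .
    . . . . . . . . .
    . . . . . . . . .

Z-buffer (winner per pixel, '.' = empty):
  . . . . . . . . .
  2 2 2 2 2 2 2 . .
  2 2 2 2 2 2 1 3 .
  . 2 2 2 2 0 1 3 .
  . 2 2 2 0 0 0 . .
  . 2 2 0 0 0 0 . .
  . 2 0 0 0 0 0 . .
  . . . 0 0 0 0 . .
  . . . . . 0 0 0 .
  . . . . . 3 . 0 .

Final: 2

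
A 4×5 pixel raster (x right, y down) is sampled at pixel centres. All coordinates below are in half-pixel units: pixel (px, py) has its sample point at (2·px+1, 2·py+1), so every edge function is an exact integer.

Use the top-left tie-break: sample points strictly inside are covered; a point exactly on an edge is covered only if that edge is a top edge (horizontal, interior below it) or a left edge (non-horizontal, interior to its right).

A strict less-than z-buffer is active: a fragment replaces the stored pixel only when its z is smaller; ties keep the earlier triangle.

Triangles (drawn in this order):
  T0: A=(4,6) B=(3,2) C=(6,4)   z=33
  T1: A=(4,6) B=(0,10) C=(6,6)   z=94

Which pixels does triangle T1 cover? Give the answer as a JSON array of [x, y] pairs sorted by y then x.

T0:
  2·area = 10
  edge (4, 6)→(3, 2): d=(-1,-4) top-left  bias=+0
  edge (3, 2)→(6, 4): d=(3,2) right/bottom  bias=-1
  edge (6, 4)→(4, 6): d=(-2,2) right/bottom  bias=-1
    (3,1)@(7, 3): e=[15,-5,0] → ·  [on edge]
    (2,2)@(5, 5): e=[5,5,0] → ·  [on edge]
    (1,3)@(3, 7): e=[-5,15,0] → ·  [on edge]
    (0,4)@(1, 9): e=[-15,25,0] → ·  [on edge]
  covered (0 px):
    · · · ·
    · · · ·
    · · · ·
    · · · ·
    · · · ·
T1:
  2·area = 8  (B↔C swapped to make it positive)
  edge (4, 6)→(6, 6): d=(2,0) top-left  bias=+0
  edge (6, 6)→(0, 10): d=(-6,4) right/bottom  bias=-1
  edge (0, 10)→(4, 6): d=(4,-4) top-left  bias=+0
    (3,1)@(7, 3): e=[-6,14,0] → ·  [on edge]
    (2,2)@(5, 5): e=[-2,10,0] → ·  [on edge]
    (1,3)@(3, 7): e=[2,6,0] → #  [on edge]
    (2,3)@(5, 7): e=[2,-2,8] → ·
    (0,4)@(1, 9): e=[6,2,0] → #  [on edge]
    (1,4)@(3, 9): e=[6,-6,8] → ·
  covered (2 px):
    · · · ·
    · · · ·
    · · · ·
    · # · ·
    # · · ·

Answer: [[1,3],[0,4]]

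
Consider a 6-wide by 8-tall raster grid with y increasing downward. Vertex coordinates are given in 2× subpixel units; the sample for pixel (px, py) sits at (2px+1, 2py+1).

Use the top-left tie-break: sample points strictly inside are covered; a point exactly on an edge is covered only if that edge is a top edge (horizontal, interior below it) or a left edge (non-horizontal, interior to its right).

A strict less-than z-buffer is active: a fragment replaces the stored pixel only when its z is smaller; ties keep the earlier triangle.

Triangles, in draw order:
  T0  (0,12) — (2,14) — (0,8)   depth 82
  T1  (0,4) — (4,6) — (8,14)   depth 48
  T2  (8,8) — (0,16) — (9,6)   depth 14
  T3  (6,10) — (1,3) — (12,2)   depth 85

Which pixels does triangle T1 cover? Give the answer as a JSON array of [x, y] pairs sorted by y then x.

T0:
  2·area = 8  (B↔C swapped to make it positive)
  edge (0, 12)→(0, 8): d=(0,-4) top-left  bias=+0
  edge (0, 8)→(2, 14): d=(2,6) right/bottom  bias=-1
  edge (2, 14)→(0, 12): d=(-2,-2) top-left  bias=+0
    (0,5)@(1, 11): e=[4,0,4] → ·  [on edge]
    (0,6)@(1, 13): e=[4,4,0] → █  [on edge]
    (1,6)@(3, 13): e=[12,-8,4] → ·
    (0,7)@(1, 15): e=[4,8,-4] → ·
    (1,7)@(3, 15): e=[12,-4,0] → ·  [on edge]
  covered (1 px):
    · · · · · ·
    · · · · · ·
    · · · · · ·
    · · · · · ·
    · · · · · ·
    · · · · · ·
    █ · · · · ·
    · · · · · ·
T1:
  2·area = 24
  edge (0, 4)→(4, 6): d=(4,2) right/bottom  bias=-1
  edge (4, 6)→(8, 14): d=(4,8) right/bottom  bias=-1
  edge (8, 14)→(0, 4): d=(-8,-10) top-left  bias=+0
    (0,2)@(1, 5): e=[2,20,2] → █
    (1,2)@(3, 5): e=[-2,4,22] → ·
    (0,3)@(1, 7): e=[10,28,-14] → ·
    (1,3)@(3, 7): e=[6,12,6] → █
    (2,3)@(5, 7): e=[2,-4,26] → ·
    (1,4)@(3, 9): e=[14,20,-10] → ·
    (2,4)@(5, 9): e=[10,4,10] → █
    (3,4)@(7, 9): e=[6,-12,30] → ·
    (2,5)@(5, 11): e=[18,12,-6] → ·
  covered (3 px):
    · · · · · ·
    · · · · · ·
    █ · · · · ·
    · █ · · · ·
    · · █ · · ·
    · · · · · ·
    · · · · · ·
    · · · · · ·
T2:
  2·area = 8
  edge (8, 8)→(0, 16): d=(-8,8) right/bottom  bias=-1
  edge (0, 16)→(9, 6): d=(9,-10) top-left  bias=+0
  edge (9, 6)→(8, 8): d=(-1,2) right/bottom  bias=-1
    (5,2)@(11, 5): e=[0,11,-3] → ·  [on edge]
    (4,3)@(9, 7): e=[0,9,-1] → ·  [on edge]
    (3,4)@(7, 9): e=[0,7,1] → ·  [on edge]
    (2,5)@(5, 11): e=[0,5,3] → ·  [on edge]
    (1,6)@(3, 13): e=[0,3,5] → ·  [on edge]
    (0,7)@(1, 15): e=[0,1,7] → ·  [on edge]
  covered (0 px):
    · · · · · ·
    · · · · · ·
    · · · · · ·
    · · · · · ·
    · · · · · ·
    · · · · · ·
    · · · · · ·
    · · · · · ·
T3:
  2·area = 82
  edge (6, 10)→(1, 3): d=(-5,-7) top-left  bias=+0
  edge (1, 3)→(12, 2): d=(11,-1) top-left  bias=+0
  edge (12, 2)→(6, 10): d=(-6,8) right/bottom  bias=-1
    (0,1)@(1, 3): e=[0,0,82] → █  [on edge]
    (1,1)@(3, 3): e=[14,2,66] → █
    (2,1)@(5, 3): e=[28,4,50] → █
    (3,1)@(7, 3): e=[42,6,34] → █
    (4,1)@(9, 3): e=[56,8,18] → █
    (5,1)@(11, 3): e=[70,10,2] → █
    (0,2)@(1, 5): e=[-10,22,70] → ·
    (1,2)@(3, 5): e=[4,24,54] → █
    (5,2)@(11, 5): e=[60,32,-10] → ·
    (1,3)@(3, 7): e=[-6,46,42] → ·
    (2,3)@(5, 7): e=[8,48,26] → █
    (4,3)@(9, 7): e=[36,52,-6] → ·
  covered (12 px):
    · · · · · ·
    █ █ █ █ █ █
    · █ █ █ █ ·
    · · █ █ · ·
    · · · · · ·
    · · · · · ·
    · · · · · ·
    · · · · · ·

Final: [[0,2],[1,3],[2,4]]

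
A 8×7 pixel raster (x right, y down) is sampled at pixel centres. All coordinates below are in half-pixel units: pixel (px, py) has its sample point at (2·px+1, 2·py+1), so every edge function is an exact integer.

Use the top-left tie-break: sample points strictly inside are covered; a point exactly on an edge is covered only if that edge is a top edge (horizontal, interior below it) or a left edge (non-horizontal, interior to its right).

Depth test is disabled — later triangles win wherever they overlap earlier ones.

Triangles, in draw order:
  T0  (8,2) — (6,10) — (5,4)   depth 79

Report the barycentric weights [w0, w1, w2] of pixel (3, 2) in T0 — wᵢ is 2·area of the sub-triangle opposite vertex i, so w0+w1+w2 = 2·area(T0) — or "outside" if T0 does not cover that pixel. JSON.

T0:
  2·area = 20
  edge (8, 2)→(6, 10): d=(-2,8) right/bottom  bias=-1
  edge (6, 10)→(5, 4): d=(-1,-6) top-left  bias=+0
  edge (5, 4)→(8, 2): d=(3,-2) top-left  bias=+0
    (3,1)@(7, 3): e=[6,13,1] → X
    (4,1)@(9, 3): e=[-10,25,5] → .
    (3,2)@(7, 5): e=[2,11,7] → X
    (4,2)@(9, 5): e=[-14,23,11] → .
    (3,3)@(7, 7): e=[-2,9,13] → .
  covered (2 px):
    . . . . . . . .
    . . . X . . . .
    . . . X . . . .
    . . . . . . . .
    . . . . . . . .
    . . . . . . . .
    . . . . . . . .

Final: [11,7,2]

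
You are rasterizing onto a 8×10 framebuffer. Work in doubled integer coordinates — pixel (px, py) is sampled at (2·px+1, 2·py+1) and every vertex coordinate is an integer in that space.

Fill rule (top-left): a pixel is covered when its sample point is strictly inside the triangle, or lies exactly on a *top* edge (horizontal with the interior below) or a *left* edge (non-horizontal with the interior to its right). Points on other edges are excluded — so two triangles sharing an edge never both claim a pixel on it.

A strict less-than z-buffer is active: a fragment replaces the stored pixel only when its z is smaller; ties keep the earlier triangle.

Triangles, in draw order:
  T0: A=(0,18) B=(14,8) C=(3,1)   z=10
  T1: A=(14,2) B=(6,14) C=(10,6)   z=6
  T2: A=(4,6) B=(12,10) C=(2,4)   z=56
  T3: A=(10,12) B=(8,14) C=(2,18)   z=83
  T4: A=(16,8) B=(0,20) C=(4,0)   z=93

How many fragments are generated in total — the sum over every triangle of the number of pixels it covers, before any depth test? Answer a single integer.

T0:
  2·area = 208  (B↔C swapped to make it positive)
  edge (0, 18)→(3, 1): d=(3,-17) top-left  bias=+0
  edge (3, 1)→(14, 8): d=(11,7) right/bottom  bias=-1
  edge (14, 8)→(0, 18): d=(-14,10) right/bottom  bias=-1
    (1,0)@(3, 1): e=[0,0,208] → ·  [on edge]
    (1,1)@(3, 3): e=[6,22,180] → █
    (2,1)@(5, 3): e=[40,8,160] → █
    (3,1)@(7, 3): e=[74,-6,140] → ·
    (1,2)@(3, 5): e=[12,44,152] → █
    (3,2)@(7, 5): e=[80,16,112] → █
    (4,2)@(9, 5): e=[114,2,92] → █
    (5,2)@(11, 5): e=[148,-12,72] → ·
    (1,3)@(3, 7): e=[18,66,124] → █
    (5,3)@(11, 7): e=[154,10,44] → █
    (6,3)@(13, 7): e=[188,-4,24] → ·
    (1,4)@(3, 9): e=[24,88,96] → █
    (3,6)@(7, 13): e=[104,104,0] → ·  [on edge]
  covered (26 px):
    · · · · · · · ·
    · █ █ · · · · ·
    · █ █ █ █ · · ·
    · █ █ █ █ █ · ·
    · █ █ █ █ █ · ·
    · █ █ █ █ · · ·
    █ █ █ · · · · ·
    █ █ · · · · · ·
    █ · · · · · · ·
    · · · · · · · ·
T1:
  2·area = 16
  edge (14, 2)→(6, 14): d=(-8,12) right/bottom  bias=-1
  edge (6, 14)→(10, 6): d=(4,-8) top-left  bias=+0
  edge (10, 6)→(14, 2): d=(4,-4) top-left  bias=+0
    (7,0)@(15, 1): e=[-4,20,0] → ·  [on edge]
    (6,1)@(13, 3): e=[4,12,0] → █  [on edge]
    (7,1)@(15, 3): e=[-20,28,8] → ·
    (5,2)@(11, 5): e=[12,4,0] → █  [on edge]
    (6,2)@(13, 5): e=[-12,20,8] → ·
    (4,3)@(9, 7): e=[20,-4,0] → ·  [on edge]
    (5,3)@(11, 7): e=[-4,12,8] → ·
    (3,4)@(7, 9): e=[28,-12,0] → ·  [on edge]
    (4,4)@(9, 9): e=[4,4,8] → █
    (5,4)@(11, 9): e=[-20,20,16] → ·
    (2,5)@(5, 11): e=[36,-20,0] → ·  [on edge]
    (4,5)@(9, 11): e=[-12,12,16] → ·
    (1,6)@(3, 13): e=[44,-28,0] → ·  [on edge]
    (0,7)@(1, 15): e=[52,-36,0] → ·  [on edge]
  covered (3 px):
    · · · · · · · ·
    · · · · · · █ ·
    · · · · · █ · ·
    · · · · · · · ·
    · · · · █ · · ·
    · · · · · · · ·
    · · · · · · · ·
    · · · · · · · ·
    · · · · · · · ·
    · · · · · · · ·
T2:
  2·area = 8  (B↔C swapped to make it positive)
  edge (4, 6)→(2, 4): d=(-2,-2) top-left  bias=+0
  edge (2, 4)→(12, 10): d=(10,6) right/bottom  bias=-1
  edge (12, 10)→(4, 6): d=(-8,-4) top-left  bias=+0
    (0,1)@(1, 3): e=[0,-4,12] → ·  [on edge]
    (1,2)@(3, 5): e=[0,4,4] → █  [on edge]
    (2,2)@(5, 5): e=[4,-8,12] → ·
    (1,3)@(3, 7): e=[-4,24,-12] → ·
    (2,3)@(5, 7): e=[0,12,-4] → ·  [on edge]
    (3,3)@(7, 7): e=[4,0,4] → ·  [on edge]
    (3,4)@(7, 9): e=[0,20,-12] → ·  [on edge]
    (4,5)@(9, 11): e=[0,28,-20] → ·  [on edge]
    (5,6)@(11, 13): e=[0,36,-28] → ·  [on edge]
    (6,7)@(13, 15): e=[0,44,-36] → ·  [on edge]
    (7,8)@(15, 17): e=[0,52,-44] → ·  [on edge]
  covered (1 px):
    · · · · · · · ·
    · · · · · · · ·
    · █ · · · · · ·
    · · · · · · · ·
    · · · · · · · ·
    · · · · · · · ·
    · · · · · · · ·
    · · · · · · · ·
    · · · · · · · ·
    · · · · · · · ·
T3:
  2·area = 4
  edge (10, 12)→(8, 14): d=(-2,2) right/bottom  bias=-1
  edge (8, 14)→(2, 18): d=(-6,4) right/bottom  bias=-1
  edge (2, 18)→(10, 12): d=(8,-6) top-left  bias=+0
    (7,3)@(15, 7): e=[0,14,-10] → ·  [on edge]
    (6,4)@(13, 9): e=[0,10,-6] → ·  [on edge]
    (5,5)@(11, 11): e=[0,6,-2] → ·  [on edge]
    (4,6)@(9, 13): e=[0,2,2] → ·  [on edge]
    (3,7)@(7, 15): e=[0,-2,6] → ·  [on edge]
    (2,8)@(5, 17): e=[0,-6,10] → ·  [on edge]
    (1,9)@(3, 19): e=[0,-10,14] → ·  [on edge]
  covered (0 px):
    · · · · · · · ·
    · · · · · · · ·
    · · · · · · · ·
    · · · · · · · ·
    · · · · · · · ·
    · · · · · · · ·
    · · · · · · · ·
    · · · · · · · ·
    · · · · · · · ·
    · · · · · · · ·
T4:
  2·area = 272
  edge (16, 8)→(0, 20): d=(-16,12) right/bottom  bias=-1
  edge (0, 20)→(4, 0): d=(4,-20) top-left  bias=+0
  edge (4, 0)→(16, 8): d=(12,8) right/bottom  bias=-1
    (2,0)@(5, 1): e=[244,24,4] → █
    (3,0)@(7, 1): e=[220,64,-12] → ·
    (2,1)@(5, 3): e=[212,32,28] → █
    (3,1)@(7, 3): e=[188,72,12] → █
    (4,1)@(9, 3): e=[164,112,-4] → ·
    (1,2)@(3, 5): e=[204,0,68] → █  [on edge]
    (4,2)@(9, 5): e=[132,120,20] → █
    (5,2)@(11, 5): e=[108,160,4] → █
    (6,2)@(13, 5): e=[84,200,-12] → ·
    (1,3)@(3, 7): e=[172,8,92] → █
    (6,3)@(13, 7): e=[52,208,12] → █
    (7,3)@(15, 7): e=[28,248,-4] → ·
    (0,7)@(1, 15): e=[68,0,204] → █  [on edge]
  covered (35 px):
    · · █ · · · · ·
    · · █ █ · · · ·
    · █ █ █ █ █ · ·
    · █ █ █ █ █ █ ·
    · █ █ █ █ █ █ ·
    · █ █ █ █ █ · ·
    · █ █ █ █ · · ·
    █ █ █ · · · · ·
    █ █ · · · · · ·
    █ · · · · · · ·

Answer: 65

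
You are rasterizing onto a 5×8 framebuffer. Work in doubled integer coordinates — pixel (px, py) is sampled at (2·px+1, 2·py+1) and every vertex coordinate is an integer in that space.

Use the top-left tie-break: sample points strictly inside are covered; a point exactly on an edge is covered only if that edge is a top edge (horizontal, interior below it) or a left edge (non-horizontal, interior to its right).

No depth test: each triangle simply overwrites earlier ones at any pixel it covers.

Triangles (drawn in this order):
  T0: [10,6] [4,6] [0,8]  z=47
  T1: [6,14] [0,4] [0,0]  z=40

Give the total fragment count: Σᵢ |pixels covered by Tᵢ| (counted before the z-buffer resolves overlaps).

T0:
  2·area = 12  (B↔C swapped to make it positive)
  edge (10, 6)→(0, 8): d=(-10,2) right/bottom  bias=-1
  edge (0, 8)→(4, 6): d=(4,-2) top-left  bias=+0
  edge (4, 6)→(10, 6): d=(6,0) top-left  bias=+0
    (1,3)@(3, 7): e=[4,2,6] → #
    (2,3)@(5, 7): e=[0,6,6] → ·  [on edge]
    (1,4)@(3, 9): e=[-16,10,18] → ·
  covered (1 px):
    · · · · ·
    · · · · ·
    · · · · ·
    · # · · ·
    · · · · ·
    · · · · ·
    · · · · ·
    · · · · ·
T1:
  2·area = 24
  edge (6, 14)→(0, 4): d=(-6,-10) top-left  bias=+0
  edge (0, 4)→(0, 0): d=(0,-4) top-left  bias=+0
  edge (0, 0)→(6, 14): d=(6,14) right/bottom  bias=-1
    (0,1)@(1, 3): e=[16,4,4] → #
    (1,1)@(3, 3): e=[36,12,-24] → ·
    (0,2)@(1, 5): e=[4,4,16] → #
    (1,2)@(3, 5): e=[24,12,-12] → ·
    (0,3)@(1, 7): e=[-8,4,28] → ·
    (1,3)@(3, 7): e=[12,12,0] → ·  [on edge]
    (1,4)@(3, 9): e=[0,12,12] → #  [on edge]
    (2,4)@(5, 9): e=[20,20,-16] → ·
    (1,5)@(3, 11): e=[-12,12,24] → ·
  covered (3 px):
    · · · · ·
    # · · · ·
    # · · · ·
    · · · · ·
    · # · · ·
    · · · · ·
    · · · · ·
    · · · · ·

Answer: 4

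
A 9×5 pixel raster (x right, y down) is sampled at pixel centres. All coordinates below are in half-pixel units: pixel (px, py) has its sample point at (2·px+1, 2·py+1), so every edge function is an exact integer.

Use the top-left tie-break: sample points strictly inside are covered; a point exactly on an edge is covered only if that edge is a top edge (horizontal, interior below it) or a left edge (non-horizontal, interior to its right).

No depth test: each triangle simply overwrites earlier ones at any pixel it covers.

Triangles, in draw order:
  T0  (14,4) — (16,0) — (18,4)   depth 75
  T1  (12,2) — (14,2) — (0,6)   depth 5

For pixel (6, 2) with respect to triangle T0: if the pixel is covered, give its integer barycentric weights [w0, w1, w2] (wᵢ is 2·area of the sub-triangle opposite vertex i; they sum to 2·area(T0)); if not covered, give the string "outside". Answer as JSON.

T0:
  2·area = 16
  edge (14, 4)→(16, 0): d=(2,-4) top-left  bias=+0
  edge (16, 0)→(18, 4): d=(2,4) right/bottom  bias=-1
  edge (18, 4)→(14, 4): d=(-4,0) right/bottom  bias=-1
    (7,1)@(15, 3): e=[2,10,4] → #
    (8,1)@(17, 3): e=[10,2,4] → #
    (7,2)@(15, 5): e=[6,14,-4] → ·
    (8,2)@(17, 5): e=[14,6,-4] → ·
  covered (2 px):
    · · · · · · · · ·
    · · · · · · · # #
    · · · · · · · · ·
    · · · · · · · · ·
    · · · · · · · · ·
T1:
  2·area = 8
  edge (12, 2)→(14, 2): d=(2,0) top-left  bias=+0
  edge (14, 2)→(0, 6): d=(-14,4) right/bottom  bias=-1
  edge (0, 6)→(12, 2): d=(12,-4) top-left  bias=+0
    (7,0)@(15, 1): e=[-2,10,0] → ·  [on edge]
    (4,1)@(9, 3): e=[2,6,0] → #  [on edge]
    (5,1)@(11, 3): e=[2,-2,8] → ·
    (1,2)@(3, 5): e=[6,2,0] → #  [on edge]
    (2,2)@(5, 5): e=[6,-6,8] → ·
    (4,2)@(9, 5): e=[6,-22,24] → ·
    (1,3)@(3, 7): e=[10,-26,24] → ·
  covered (2 px):
    · · · · · · · · ·
    · · · · # · · · ·
    · # · · · · · · ·
    · · · · · · · · ·
    · · · · · · · · ·

Result: "outside"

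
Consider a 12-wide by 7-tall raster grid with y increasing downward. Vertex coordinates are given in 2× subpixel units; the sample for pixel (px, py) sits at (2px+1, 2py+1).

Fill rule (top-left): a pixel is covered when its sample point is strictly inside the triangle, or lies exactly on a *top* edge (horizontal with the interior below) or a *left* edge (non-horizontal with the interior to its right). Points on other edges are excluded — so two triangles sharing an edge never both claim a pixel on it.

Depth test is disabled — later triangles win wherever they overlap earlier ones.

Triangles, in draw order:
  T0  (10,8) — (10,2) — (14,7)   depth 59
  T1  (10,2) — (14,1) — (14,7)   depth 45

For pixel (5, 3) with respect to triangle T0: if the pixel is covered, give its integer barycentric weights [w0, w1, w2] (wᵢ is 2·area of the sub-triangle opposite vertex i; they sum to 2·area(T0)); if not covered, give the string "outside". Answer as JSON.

T0:
  2·area = 24
  edge (10, 8)→(10, 2): d=(0,-6) top-left  bias=+0
  edge (10, 2)→(14, 7): d=(4,5) right/bottom  bias=-1
  edge (14, 7)→(10, 8): d=(-4,1) right/bottom  bias=-1
    (5,2)@(11, 5): e=[6,7,11] → #
    (6,2)@(13, 5): e=[18,-3,9] → ·
    (5,3)@(11, 7): e=[6,15,3] → #
    (6,3)@(13, 7): e=[18,5,1] → #
    (7,3)@(15, 7): e=[30,-5,-1] → ·
    (5,4)@(11, 9): e=[6,23,-5] → ·
    (6,4)@(13, 9): e=[18,13,-7] → ·
  covered (3 px):
    · · · · · · · · · · · ·
    · · · · · · · · · · · ·
    · · · · · # · · · · · ·
    · · · · · # # · · · · ·
    · · · · · · · · · · · ·
    · · · · · · · · · · · ·
    · · · · · · · · · · · ·
T1:
  2·area = 24
  edge (10, 2)→(14, 1): d=(4,-1) top-left  bias=+0
  edge (14, 1)→(14, 7): d=(0,6) right/bottom  bias=-1
  edge (14, 7)→(10, 2): d=(-4,-5) top-left  bias=+0
    (5,1)@(11, 3): e=[5,18,1] → #
    (6,1)@(13, 3): e=[7,6,11] → #
    (7,1)@(15, 3): e=[9,-6,21] → ·
    (5,2)@(11, 5): e=[13,18,-7] → ·
    (6,2)@(13, 5): e=[15,6,3] → #
    (7,2)@(15, 5): e=[17,-6,13] → ·
    (6,3)@(13, 7): e=[23,6,-5] → ·
  covered (3 px):
    · · · · · · · · · · · ·
    · · · · · # # · · · · ·
    · · · · · · # · · · · ·
    · · · · · · · · · · · ·
    · · · · · · · · · · · ·
    · · · · · · · · · · · ·
    · · · · · · · · · · · ·

Result: [15,3,6]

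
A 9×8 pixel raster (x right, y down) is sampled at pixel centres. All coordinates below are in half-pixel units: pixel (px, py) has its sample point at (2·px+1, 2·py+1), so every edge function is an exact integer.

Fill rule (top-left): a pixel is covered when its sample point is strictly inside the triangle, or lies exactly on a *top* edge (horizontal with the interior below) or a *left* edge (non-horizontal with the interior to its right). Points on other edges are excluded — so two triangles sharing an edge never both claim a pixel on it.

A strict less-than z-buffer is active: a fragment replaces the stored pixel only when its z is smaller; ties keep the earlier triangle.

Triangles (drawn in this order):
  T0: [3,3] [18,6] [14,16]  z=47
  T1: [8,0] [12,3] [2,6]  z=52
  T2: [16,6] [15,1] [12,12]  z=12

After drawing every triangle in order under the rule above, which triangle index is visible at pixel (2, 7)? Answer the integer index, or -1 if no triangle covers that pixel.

T0:
  2·area = 162
  edge (3, 3)→(18, 6): d=(15,3) right/bottom  bias=-1
  edge (18, 6)→(14, 16): d=(-4,10) right/bottom  bias=-1
  edge (14, 16)→(3, 3): d=(-11,-13) top-left  bias=+0
    (1,1)@(3, 3): e=[0,162,0] → ·  [on edge]
    (2,2)@(5, 5): e=[24,134,4] → █
    (3,2)@(7, 5): e=[18,114,30] → █
    (4,2)@(9, 5): e=[12,94,56] → █
    (5,2)@(11, 5): e=[6,74,82] → █
    (6,2)@(13, 5): e=[0,54,108] → ·  [on edge]
    (2,3)@(5, 7): e=[54,126,-18] → ·
    (3,3)@(7, 7): e=[48,106,8] → █
    (6,3)@(13, 7): e=[30,46,86] → █
    (7,3)@(15, 7): e=[24,26,112] → █
    (8,3)@(17, 7): e=[18,6,138] → █
    (3,4)@(7, 9): e=[78,98,-14] → ·
  covered (19 px):
    · · · · · · · · ·
    · · · · · · · · ·
    · · █ █ █ █ · · ·
    · · · █ █ █ █ █ █
    · · · · █ █ █ █ ·
    · · · · · █ █ █ ·
    · · · · · · █ █ ·
    · · · · · · · · ·
T1:
  2·area = 42
  edge (8, 0)→(12, 3): d=(4,3) right/bottom  bias=-1
  edge (12, 3)→(2, 6): d=(-10,3) right/bottom  bias=-1
  edge (2, 6)→(8, 0): d=(6,-6) top-left  bias=+0
    (3,0)@(7, 1): e=[7,35,0] → █  [on edge]
    (4,0)@(9, 1): e=[1,29,12] → █
    (5,0)@(11, 1): e=[-5,23,24] → ·
    (2,1)@(5, 3): e=[21,21,0] → █  [on edge]
    (5,1)@(11, 3): e=[3,3,36] → █
    (6,1)@(13, 3): e=[-3,-3,48] → ·
    (1,2)@(3, 5): e=[35,7,0] → █  [on edge]
    (3,2)@(7, 5): e=[23,-5,24] → ·
    (4,2)@(9, 5): e=[17,-11,36] → ·
    (5,2)@(11, 5): e=[11,-17,48] → ·
    (0,3)@(1, 7): e=[49,-7,0] → ·  [on edge]
    (1,3)@(3, 7): e=[43,-13,12] → ·
  covered (8 px):
    · · · █ █ · · · ·
    · · █ █ █ █ · · ·
    · █ █ · · · · · ·
    · · · · · · · · ·
    · · · · · · · · ·
    · · · · · · · · ·
    · · · · · · · · ·
    · · · · · · · · ·
T2:
  2·area = 26  (B↔C swapped to make it positive)
  edge (16, 6)→(12, 12): d=(-4,6) right/bottom  bias=-1
  edge (12, 12)→(15, 1): d=(3,-11) top-left  bias=+0
  edge (15, 1)→(16, 6): d=(1,5) right/bottom  bias=-1
    (7,0)@(15, 1): e=[26,0,0] → ·  [on edge]
    (7,1)@(15, 3): e=[18,6,2] → █
    (8,1)@(17, 3): e=[6,28,-8] → ·
    (7,2)@(15, 5): e=[10,12,4] → █
    (8,2)@(17, 5): e=[-2,34,-6] → ·
    (7,3)@(15, 7): e=[2,18,6] → █
    (8,3)@(17, 7): e=[-10,40,-4] → ·
    (6,4)@(13, 9): e=[6,2,18] → █
    (7,4)@(15, 9): e=[-6,24,8] → ·
    (6,5)@(13, 11): e=[-2,8,20] → ·
    (8,5)@(17, 11): e=[-26,52,0] → ·  [on edge]
  covered (4 px):
    · · · · · · · · ·
    · · · · · · · █ ·
    · · · · · · · █ ·
    · · · · · · · █ ·
    · · · · · · █ · ·
    · · · · · · · · ·
    · · · · · · · · ·
    · · · · · · · · ·

Z-buffer (winner per pixel, '.' = empty):
  . . . 1 1 . . . .
  . . 1 1 1 1 . 2 .
  . 1 0 0 0 0 . 2 .
  . . . 0 0 0 0 2 0
  . . . . 0 0 2 0 .
  . . . . . 0 0 0 .
  . . . . . . 0 0 .
  . . . . . . . . .

Result: -1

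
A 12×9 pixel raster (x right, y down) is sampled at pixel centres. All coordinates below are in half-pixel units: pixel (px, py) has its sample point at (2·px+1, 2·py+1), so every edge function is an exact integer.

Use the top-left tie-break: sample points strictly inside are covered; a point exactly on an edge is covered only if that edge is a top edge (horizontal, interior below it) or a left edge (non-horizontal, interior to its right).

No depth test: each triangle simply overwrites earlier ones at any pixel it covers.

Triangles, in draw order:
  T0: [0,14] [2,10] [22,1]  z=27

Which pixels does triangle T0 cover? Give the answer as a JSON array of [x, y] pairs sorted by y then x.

T0:
  2·area = 62
  edge (0, 14)→(2, 10): d=(2,-4) top-left  bias=+0
  edge (2, 10)→(22, 1): d=(20,-9) top-left  bias=+0
  edge (22, 1)→(0, 14): d=(-22,13) right/bottom  bias=-1
    (7,2)@(15, 5): e=[42,17,3] → X
    (8,2)@(17, 5): e=[50,35,-23] → .
    (4,3)@(9, 7): e=[22,3,37] → X
    (5,3)@(11, 7): e=[30,21,11] → X
    (6,3)@(13, 7): e=[38,39,-15] → .
    (7,3)@(15, 7): e=[46,57,-41] → .
    (2,4)@(5, 9): e=[10,7,45] → X
    (3,4)@(7, 9): e=[18,25,19] → X
    (4,4)@(9, 9): e=[26,43,-7] → .
    (5,4)@(11, 9): e=[34,61,-33] → .
    (1,5)@(3, 11): e=[6,29,27] → X
    (3,5)@(7, 11): e=[22,65,-25] → .
  covered (8 px):
    . . . . . . . . . . . .
    . . . . . . . . . . . .
    . . . . . . . X . . . .
    . . . . X X . . . . . .
    . . X X . . . . . . . .
    . X X . . . . . . . . .
    X . . . . . . . . . . .
    . . . . . . . . . . . .
    . . . . . . . . . . . .

Result: [[7,2],[4,3],[5,3],[2,4],[3,4],[1,5],[2,5],[0,6]]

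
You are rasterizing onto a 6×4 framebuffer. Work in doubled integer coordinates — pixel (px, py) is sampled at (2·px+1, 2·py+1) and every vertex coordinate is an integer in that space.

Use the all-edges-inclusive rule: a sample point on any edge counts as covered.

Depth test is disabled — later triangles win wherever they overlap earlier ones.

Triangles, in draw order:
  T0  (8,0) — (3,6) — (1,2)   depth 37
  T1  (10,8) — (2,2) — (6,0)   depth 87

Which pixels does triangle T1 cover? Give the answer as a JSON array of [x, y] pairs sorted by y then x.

T0:
  2·area = 32
  edge (8, 0)→(3, 6): d=(-5,6) inclusive
  edge (3, 6)→(1, 2): d=(-2,-4) inclusive
  edge (1, 2)→(8, 0): d=(7,-2) inclusive
    (2,0)@(5, 1): e=[13,18,1] → X
    (3,0)@(7, 1): e=[1,26,5] → X
    (4,0)@(9, 1): e=[-11,34,9] → .
    (1,1)@(3, 3): e=[15,6,11] → X
    (3,1)@(7, 3): e=[-9,22,19] → .
    (1,2)@(3, 5): e=[5,2,25] → X
    (2,2)@(5, 5): e=[-7,10,29] → .
    (1,3)@(3, 7): e=[-5,-2,39] → .
  covered (5 px):
    . . X X . .
    . X X . . .
    . X . . . .
    . . . . . .
T1:
  2·area = 40
  edge (10, 8)→(2, 2): d=(-8,-6) inclusive
  edge (2, 2)→(6, 0): d=(4,-2) inclusive
  edge (6, 0)→(10, 8): d=(4,8) inclusive
    (2,0)@(5, 1): e=[26,2,12] → X
    (3,0)@(7, 1): e=[38,6,-4] → .
    (2,1)@(5, 3): e=[10,10,20] → X
    (3,1)@(7, 3): e=[22,14,4] → X
    (4,1)@(9, 3): e=[34,18,-12] → .
    (2,2)@(5, 5): e=[-6,18,28] → .
    (3,2)@(7, 5): e=[6,22,12] → X
    (4,2)@(9, 5): e=[18,26,-4] → .
    (3,3)@(7, 7): e=[-10,30,20] → .
    (4,3)@(9, 7): e=[2,34,4] → X
    (5,3)@(11, 7): e=[14,38,-12] → .
  covered (5 px):
    . . X . . .
    . . X X . .
    . . . X . .
    . . . . X .

Answer: [[2,0],[2,1],[3,1],[3,2],[4,3]]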